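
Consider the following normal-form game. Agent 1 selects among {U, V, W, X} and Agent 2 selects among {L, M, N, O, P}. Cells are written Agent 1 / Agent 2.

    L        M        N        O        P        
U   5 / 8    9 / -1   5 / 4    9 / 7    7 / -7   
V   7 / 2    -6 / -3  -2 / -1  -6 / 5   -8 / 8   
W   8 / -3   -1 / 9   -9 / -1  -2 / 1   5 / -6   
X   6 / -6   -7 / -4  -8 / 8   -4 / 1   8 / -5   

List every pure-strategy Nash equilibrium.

Find each player's best response to every opponent strategy; NE are the intersections.
Agent 1's best responses — vs L: W (payoff 8); vs M: U (payoff 9); vs N: U (payoff 5); vs O: U (payoff 9); vs P: X (payoff 8).
Agent 2's best responses — vs U: L (payoff 8); vs V: P (payoff 8); vs W: M (payoff 9); vs X: N (payoff 8).
No cell has both players best-responding. For instance, Agent 1's best reply to L is W, but against W Agent 2 prefers M over L.

No pure-strategy Nash equilibrium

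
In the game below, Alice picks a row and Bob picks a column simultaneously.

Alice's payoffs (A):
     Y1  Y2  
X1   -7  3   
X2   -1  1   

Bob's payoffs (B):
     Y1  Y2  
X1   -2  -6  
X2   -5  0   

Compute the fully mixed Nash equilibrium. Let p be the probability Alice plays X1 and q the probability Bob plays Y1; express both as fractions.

p = 5/9, q = 1/4

Each player's mixing probability is pinned down by making the *other* player indifferent.
Bob indifferent between Y1 and Y2: p·(-2) + (1−p)·(-5) = p·(-6) + (1−p)·0 ⟹ (-5) + 3p = 0 + (-6)p ⟹ p = 5/9.
Alice indifferent between X1 and X2: q·(-7) + (1−q)·3 = q·(-1) + (1−q)·1 ⟹ 3 + (-10)q = 1 + (-2)q ⟹ q = 1/4.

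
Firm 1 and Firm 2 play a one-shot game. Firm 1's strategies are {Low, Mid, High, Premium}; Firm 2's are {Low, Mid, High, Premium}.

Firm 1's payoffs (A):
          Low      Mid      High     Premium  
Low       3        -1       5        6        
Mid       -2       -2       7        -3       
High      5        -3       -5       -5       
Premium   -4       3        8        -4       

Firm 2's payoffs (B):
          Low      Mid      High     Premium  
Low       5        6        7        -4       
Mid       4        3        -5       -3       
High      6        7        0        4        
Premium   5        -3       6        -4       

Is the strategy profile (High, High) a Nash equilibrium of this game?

No

Holding Firm 2 at High: Firm 1 gets -5 from High but could get 8 by switching to Premium. Firm 1 has a profitable deviation.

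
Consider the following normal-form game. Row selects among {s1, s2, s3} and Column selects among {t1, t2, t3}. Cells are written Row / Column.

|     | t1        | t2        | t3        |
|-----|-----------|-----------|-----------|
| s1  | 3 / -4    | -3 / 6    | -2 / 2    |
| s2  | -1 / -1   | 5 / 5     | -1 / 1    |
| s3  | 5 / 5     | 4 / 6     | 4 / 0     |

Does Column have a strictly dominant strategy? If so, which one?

t2

A strategy is strictly dominant if it gives Column a strictly higher payoff than every other strategy, against every choice by the opponent.
t2 strictly dominates: vs s1: 6 > each of {-4, 2}; vs s2: 5 > each of {-1, 1}; vs s3: 6 > each of {5, 0}.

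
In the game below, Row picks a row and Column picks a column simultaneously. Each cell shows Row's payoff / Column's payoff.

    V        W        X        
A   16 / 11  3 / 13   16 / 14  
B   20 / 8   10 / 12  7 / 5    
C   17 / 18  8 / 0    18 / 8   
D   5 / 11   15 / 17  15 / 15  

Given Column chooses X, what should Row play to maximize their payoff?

With Column fixed at X, Row's payoffs are: A → 16, B → 7, C → 18, D → 15.
The maximum is 18, achieved by C.

C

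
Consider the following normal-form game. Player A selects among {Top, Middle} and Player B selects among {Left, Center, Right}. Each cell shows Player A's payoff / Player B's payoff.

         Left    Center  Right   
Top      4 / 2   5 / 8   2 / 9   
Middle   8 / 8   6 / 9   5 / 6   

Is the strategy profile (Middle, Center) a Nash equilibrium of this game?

Yes

Holding Player B at Center: Player A gets 6 from Middle, versus 5 from Top. No profitable deviation for Player A.
Holding Player A at Middle: Player B gets 9 from Center, versus 8 from Left, 6 from Right. No profitable deviation for Player B either.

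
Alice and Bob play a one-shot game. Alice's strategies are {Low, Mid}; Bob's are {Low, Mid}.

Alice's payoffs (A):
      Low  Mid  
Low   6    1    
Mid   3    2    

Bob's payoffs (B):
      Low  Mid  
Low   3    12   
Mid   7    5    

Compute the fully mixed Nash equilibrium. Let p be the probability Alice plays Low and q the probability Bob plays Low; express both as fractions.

Each player's mixing probability is pinned down by making the *other* player indifferent.
Bob indifferent between Low and Mid: p·3 + (1−p)·7 = p·12 + (1−p)·5 ⟹ 7 + (-4)p = 5 + 7p ⟹ p = 2/11.
Alice indifferent between Low and Mid: q·6 + (1−q)·1 = q·3 + (1−q)·2 ⟹ 1 + 5q = 2 + 1q ⟹ q = 1/4.

p = 2/11, q = 1/4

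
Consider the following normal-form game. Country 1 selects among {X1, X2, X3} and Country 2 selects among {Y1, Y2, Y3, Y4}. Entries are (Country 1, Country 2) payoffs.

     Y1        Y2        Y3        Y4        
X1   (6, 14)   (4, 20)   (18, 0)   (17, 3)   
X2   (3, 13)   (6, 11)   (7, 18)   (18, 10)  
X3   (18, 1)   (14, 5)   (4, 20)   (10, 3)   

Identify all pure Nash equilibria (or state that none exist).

There is no pure-strategy Nash equilibrium

Check mutual best responses: a cell is a NE iff neither player can gain by unilaterally deviating.
Country 1's best responses — vs Y1: X3 (payoff 18); vs Y2: X3 (payoff 14); vs Y3: X1 (payoff 18); vs Y4: X2 (payoff 18).
Country 2's best responses — vs X1: Y2 (payoff 20); vs X2: Y3 (payoff 18); vs X3: Y3 (payoff 20).
No cell has both players best-responding. For instance, Country 1's best reply to Y4 is X2, but against X2 Country 2 prefers Y3 over Y4.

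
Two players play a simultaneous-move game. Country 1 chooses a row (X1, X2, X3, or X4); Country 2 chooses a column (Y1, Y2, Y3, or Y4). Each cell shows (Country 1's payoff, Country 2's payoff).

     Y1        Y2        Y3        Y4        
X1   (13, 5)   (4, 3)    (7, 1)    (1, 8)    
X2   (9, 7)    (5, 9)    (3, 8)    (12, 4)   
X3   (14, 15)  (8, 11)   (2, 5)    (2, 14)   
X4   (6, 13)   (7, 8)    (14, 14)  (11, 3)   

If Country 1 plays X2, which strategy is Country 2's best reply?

With Country 1 fixed at X2, Country 2's payoffs are: Y1 → 7, Y2 → 9, Y3 → 8, Y4 → 4.
The maximum is 9, achieved by Y2.

Y2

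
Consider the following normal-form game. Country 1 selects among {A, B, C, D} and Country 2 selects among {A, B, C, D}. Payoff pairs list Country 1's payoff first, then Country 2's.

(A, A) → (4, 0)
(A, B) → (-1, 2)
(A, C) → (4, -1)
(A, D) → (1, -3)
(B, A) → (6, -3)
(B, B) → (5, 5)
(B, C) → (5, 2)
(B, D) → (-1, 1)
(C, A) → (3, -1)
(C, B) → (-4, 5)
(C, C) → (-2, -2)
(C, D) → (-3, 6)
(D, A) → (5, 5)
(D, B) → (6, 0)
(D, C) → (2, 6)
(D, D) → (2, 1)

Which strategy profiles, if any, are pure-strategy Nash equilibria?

Check mutual best responses: a cell is a NE iff neither player can gain by unilaterally deviating.
Country 1's best responses — vs A: B (payoff 6); vs B: D (payoff 6); vs C: B (payoff 5); vs D: D (payoff 2).
Country 2's best responses — vs A: B (payoff 2); vs B: B (payoff 5); vs C: D (payoff 6); vs D: C (payoff 6).
No cell has both players best-responding. For instance, Country 1's best reply to D is D, but against D Country 2 prefers C over D.

None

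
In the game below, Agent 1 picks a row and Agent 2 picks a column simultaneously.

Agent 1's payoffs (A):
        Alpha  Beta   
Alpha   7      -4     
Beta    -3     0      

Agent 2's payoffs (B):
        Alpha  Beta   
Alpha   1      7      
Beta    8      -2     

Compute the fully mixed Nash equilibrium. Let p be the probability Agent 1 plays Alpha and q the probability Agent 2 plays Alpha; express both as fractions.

p = 5/8, q = 2/7

In a mixed NE each player is indifferent between their pure strategies, so the opponent's mix sets the indifference.
Agent 2 indifferent between Alpha and Beta: p·1 + (1−p)·8 = p·7 + (1−p)·(-2) ⟹ 8 + (-7)p = (-2) + 9p ⟹ p = 5/8.
Agent 1 indifferent between Alpha and Beta: q·7 + (1−q)·(-4) = q·(-3) + (1−q)·0 ⟹ (-4) + 11q = 0 + (-3)q ⟹ q = 2/7.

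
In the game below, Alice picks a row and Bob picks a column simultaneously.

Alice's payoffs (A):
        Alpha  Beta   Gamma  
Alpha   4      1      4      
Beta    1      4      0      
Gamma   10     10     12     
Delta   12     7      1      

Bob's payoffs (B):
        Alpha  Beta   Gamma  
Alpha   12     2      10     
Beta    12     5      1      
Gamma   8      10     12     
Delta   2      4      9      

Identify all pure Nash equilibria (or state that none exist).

A profile is a Nash equilibrium when each player is best-responding to the other.
Alice's best responses — vs Alpha: Delta (payoff 12); vs Beta: Gamma (payoff 10); vs Gamma: Gamma (payoff 12).
Bob's best responses — vs Alpha: Alpha (payoff 12); vs Beta: Alpha (payoff 12); vs Gamma: Gamma (payoff 12); vs Delta: Gamma (payoff 9).
The only mutual best response is (Gamma, Gamma); neither player gains by switching there.

(Gamma, Gamma)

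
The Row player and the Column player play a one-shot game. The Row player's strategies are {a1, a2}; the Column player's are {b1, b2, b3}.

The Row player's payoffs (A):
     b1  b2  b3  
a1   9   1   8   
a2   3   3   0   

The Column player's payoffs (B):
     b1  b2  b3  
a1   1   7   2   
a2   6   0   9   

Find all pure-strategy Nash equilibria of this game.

Check mutual best responses: a cell is a NE iff neither player can gain by unilaterally deviating.
The Row player's best responses — vs b1: a1 (payoff 9); vs b2: a2 (payoff 3); vs b3: a1 (payoff 8).
The Column player's best responses — vs a1: b2 (payoff 7); vs a2: b3 (payoff 9).
No cell has both players best-responding. For instance, the Row player's best reply to b1 is a1, but against a1 the Column player prefers b2 over b1.

No pure-strategy Nash equilibrium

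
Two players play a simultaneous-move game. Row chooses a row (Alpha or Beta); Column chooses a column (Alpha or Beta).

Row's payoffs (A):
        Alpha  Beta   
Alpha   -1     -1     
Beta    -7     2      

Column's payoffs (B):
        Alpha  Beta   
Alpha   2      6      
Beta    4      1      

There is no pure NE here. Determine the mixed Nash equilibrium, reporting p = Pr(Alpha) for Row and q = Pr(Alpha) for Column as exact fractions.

p = 3/7, q = 1/3

Each player's mixing probability is pinned down by making the *other* player indifferent.
Column indifferent between Alpha and Beta: p·2 + (1−p)·4 = p·6 + (1−p)·1 ⟹ 4 + (-2)p = 1 + 5p ⟹ p = 3/7.
Row indifferent between Alpha and Beta: q·(-1) + (1−q)·(-1) = q·(-7) + (1−q)·2 ⟹ (-1) + 0q = 2 + (-9)q ⟹ q = 1/3.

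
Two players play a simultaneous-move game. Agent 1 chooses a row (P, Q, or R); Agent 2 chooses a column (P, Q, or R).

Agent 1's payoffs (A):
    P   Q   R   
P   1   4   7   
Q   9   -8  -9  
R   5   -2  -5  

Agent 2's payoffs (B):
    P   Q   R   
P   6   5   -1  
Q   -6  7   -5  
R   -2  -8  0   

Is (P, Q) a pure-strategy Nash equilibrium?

Holding Agent 2 at Q: Agent 1 gets 4 from P, versus -8 from Q, -2 from R. No profitable deviation for Agent 1.
Holding Agent 1 at P: Agent 2 gets 5 from Q but could get 6 by switching to P. Agent 2 has a profitable deviation.

No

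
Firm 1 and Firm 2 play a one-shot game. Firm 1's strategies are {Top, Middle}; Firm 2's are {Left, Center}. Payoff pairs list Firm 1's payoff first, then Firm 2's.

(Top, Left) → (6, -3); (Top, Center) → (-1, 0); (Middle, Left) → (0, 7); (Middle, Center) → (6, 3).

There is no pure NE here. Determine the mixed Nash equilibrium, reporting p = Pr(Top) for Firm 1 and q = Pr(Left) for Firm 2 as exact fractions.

p = 4/7, q = 7/13

Each player's mixing probability is pinned down by making the *other* player indifferent.
Firm 2 indifferent between Left and Center: p·(-3) + (1−p)·7 = p·0 + (1−p)·3 ⟹ 7 + (-10)p = 3 + (-3)p ⟹ p = 4/7.
Firm 1 indifferent between Top and Middle: q·6 + (1−q)·(-1) = q·0 + (1−q)·6 ⟹ (-1) + 7q = 6 + (-6)q ⟹ q = 7/13.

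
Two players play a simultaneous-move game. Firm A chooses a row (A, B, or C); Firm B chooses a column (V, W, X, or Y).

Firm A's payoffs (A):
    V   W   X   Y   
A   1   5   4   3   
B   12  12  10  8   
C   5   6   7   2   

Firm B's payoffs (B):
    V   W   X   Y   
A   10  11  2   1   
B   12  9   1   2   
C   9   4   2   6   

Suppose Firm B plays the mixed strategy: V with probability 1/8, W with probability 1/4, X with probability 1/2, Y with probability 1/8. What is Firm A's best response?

Compute Firm A's expected payoff from each pure strategy against the given mix.
A: (1/8)·1 + (1/4)·5 + (1/2)·4 + (1/8)·3 = 15/4
B: (1/8)·12 + (1/4)·12 + (1/2)·10 + (1/8)·8 = 21/2
C: (1/8)·5 + (1/4)·6 + (1/2)·7 + (1/8)·2 = 47/8
Highest expected payoff is 21/2, from B.

B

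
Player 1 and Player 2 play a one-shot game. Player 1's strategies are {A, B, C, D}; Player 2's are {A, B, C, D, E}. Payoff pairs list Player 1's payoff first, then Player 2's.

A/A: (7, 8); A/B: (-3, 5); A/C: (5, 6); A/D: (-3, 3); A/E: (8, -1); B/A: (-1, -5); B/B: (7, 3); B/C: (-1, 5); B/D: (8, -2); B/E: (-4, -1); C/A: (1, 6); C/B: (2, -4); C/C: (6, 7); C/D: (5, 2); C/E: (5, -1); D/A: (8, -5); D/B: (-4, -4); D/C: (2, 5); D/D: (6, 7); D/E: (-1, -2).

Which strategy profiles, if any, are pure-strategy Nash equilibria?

A profile is a Nash equilibrium when each player is best-responding to the other.
Player 1's best responses — vs A: D (payoff 8); vs B: B (payoff 7); vs C: C (payoff 6); vs D: B (payoff 8); vs E: A (payoff 8).
Player 2's best responses — vs A: A (payoff 8); vs B: C (payoff 5); vs C: C (payoff 7); vs D: D (payoff 7).
The only mutual best response is (C, C); neither player gains by switching there.

(C, C)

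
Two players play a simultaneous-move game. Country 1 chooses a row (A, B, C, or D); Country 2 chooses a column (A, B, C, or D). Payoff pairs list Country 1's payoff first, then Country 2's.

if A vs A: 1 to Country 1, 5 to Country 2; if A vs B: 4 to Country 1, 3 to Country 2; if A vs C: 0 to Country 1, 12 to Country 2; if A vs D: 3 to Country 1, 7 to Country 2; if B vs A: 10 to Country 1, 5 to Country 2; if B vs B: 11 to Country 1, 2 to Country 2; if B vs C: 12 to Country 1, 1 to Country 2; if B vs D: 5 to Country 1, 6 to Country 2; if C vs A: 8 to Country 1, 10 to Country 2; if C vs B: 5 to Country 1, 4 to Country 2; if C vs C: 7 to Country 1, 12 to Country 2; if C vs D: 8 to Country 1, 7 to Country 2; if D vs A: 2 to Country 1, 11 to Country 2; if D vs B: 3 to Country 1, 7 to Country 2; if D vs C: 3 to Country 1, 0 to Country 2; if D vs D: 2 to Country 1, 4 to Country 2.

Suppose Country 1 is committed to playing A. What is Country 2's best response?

With Country 1 fixed at A, Country 2's payoffs are: A → 5, B → 3, C → 12, D → 7.
The maximum is 12, achieved by C.

C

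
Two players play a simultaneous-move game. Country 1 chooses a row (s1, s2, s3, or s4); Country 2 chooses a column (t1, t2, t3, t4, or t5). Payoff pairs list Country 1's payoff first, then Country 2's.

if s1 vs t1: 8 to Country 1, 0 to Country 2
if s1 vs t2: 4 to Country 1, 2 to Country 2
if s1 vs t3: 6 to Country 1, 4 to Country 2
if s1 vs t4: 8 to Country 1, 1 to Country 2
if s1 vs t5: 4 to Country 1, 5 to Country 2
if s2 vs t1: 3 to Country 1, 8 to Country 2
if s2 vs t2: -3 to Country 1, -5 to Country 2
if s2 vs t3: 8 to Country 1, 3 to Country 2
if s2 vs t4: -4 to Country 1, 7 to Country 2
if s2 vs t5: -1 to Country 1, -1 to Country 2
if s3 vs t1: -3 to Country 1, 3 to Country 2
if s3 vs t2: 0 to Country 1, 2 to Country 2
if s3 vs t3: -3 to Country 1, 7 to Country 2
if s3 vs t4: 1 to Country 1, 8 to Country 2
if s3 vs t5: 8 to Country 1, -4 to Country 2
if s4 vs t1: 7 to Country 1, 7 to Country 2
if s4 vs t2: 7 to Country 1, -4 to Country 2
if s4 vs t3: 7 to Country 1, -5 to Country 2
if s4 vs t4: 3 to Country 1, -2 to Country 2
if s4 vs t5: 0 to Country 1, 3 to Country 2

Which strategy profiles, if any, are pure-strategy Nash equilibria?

No pure-strategy Nash equilibrium

A profile is a Nash equilibrium when each player is best-responding to the other.
Country 1's best responses — vs t1: s1 (payoff 8); vs t2: s4 (payoff 7); vs t3: s2 (payoff 8); vs t4: s1 (payoff 8); vs t5: s3 (payoff 8).
Country 2's best responses — vs s1: t5 (payoff 5); vs s2: t1 (payoff 8); vs s3: t4 (payoff 8); vs s4: t1 (payoff 7).
No cell has both players best-responding. For instance, Country 1's best reply to t1 is s1, but against s1 Country 2 prefers t5 over t1.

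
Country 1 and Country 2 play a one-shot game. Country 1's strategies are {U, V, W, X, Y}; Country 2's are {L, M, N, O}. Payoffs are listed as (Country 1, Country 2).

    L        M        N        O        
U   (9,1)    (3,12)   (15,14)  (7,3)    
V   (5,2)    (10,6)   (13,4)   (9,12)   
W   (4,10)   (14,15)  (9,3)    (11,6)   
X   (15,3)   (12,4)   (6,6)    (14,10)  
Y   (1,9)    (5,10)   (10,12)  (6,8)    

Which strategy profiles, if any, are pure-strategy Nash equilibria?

Find each player's best response to every opponent strategy; NE are the intersections.
Country 1's best responses — vs L: X (payoff 15); vs M: W (payoff 14); vs N: U (payoff 15); vs O: X (payoff 14).
Country 2's best responses — vs U: N (payoff 14); vs V: O (payoff 12); vs W: M (payoff 15); vs X: O (payoff 10); vs Y: N (payoff 12).
Mutual best responses occur at (U, N), (W, M), and (X, O); at each, neither player gains by switching.

(U, N), (W, M), and (X, O)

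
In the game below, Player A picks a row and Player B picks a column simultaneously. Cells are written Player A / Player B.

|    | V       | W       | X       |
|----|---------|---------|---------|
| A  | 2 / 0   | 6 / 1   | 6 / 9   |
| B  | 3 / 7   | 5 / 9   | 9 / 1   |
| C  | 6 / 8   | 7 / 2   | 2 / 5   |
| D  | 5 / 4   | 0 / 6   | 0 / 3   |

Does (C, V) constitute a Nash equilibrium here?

Holding Player B at V: Player A gets 6 from C, versus 2 from A, 3 from B, 5 from D. No profitable deviation for Player A.
Holding Player A at C: Player B gets 8 from V, versus 2 from W, 5 from X. No profitable deviation for Player B either.

Yes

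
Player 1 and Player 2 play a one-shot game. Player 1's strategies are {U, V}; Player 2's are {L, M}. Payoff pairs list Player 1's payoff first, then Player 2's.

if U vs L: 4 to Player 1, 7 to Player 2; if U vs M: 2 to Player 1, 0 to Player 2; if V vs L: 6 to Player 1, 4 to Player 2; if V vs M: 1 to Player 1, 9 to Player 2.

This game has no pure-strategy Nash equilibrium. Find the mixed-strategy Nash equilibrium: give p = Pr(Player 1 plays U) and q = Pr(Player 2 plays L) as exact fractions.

p = 5/12, q = 1/3

In a mixed NE each player is indifferent between their pure strategies, so the opponent's mix sets the indifference.
Player 2 indifferent between L and M: p·7 + (1−p)·4 = p·0 + (1−p)·9 ⟹ 4 + 3p = 9 + (-9)p ⟹ p = 5/12.
Player 1 indifferent between U and V: q·4 + (1−q)·2 = q·6 + (1−q)·1 ⟹ 2 + 2q = 1 + 5q ⟹ q = 1/3.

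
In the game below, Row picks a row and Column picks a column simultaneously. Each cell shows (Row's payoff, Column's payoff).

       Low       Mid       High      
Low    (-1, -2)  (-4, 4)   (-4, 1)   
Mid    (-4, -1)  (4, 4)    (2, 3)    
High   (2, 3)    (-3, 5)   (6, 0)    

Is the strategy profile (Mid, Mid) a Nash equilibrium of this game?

Holding Column at Mid: Row gets 4 from Mid, versus -4 from Low, -3 from High. No profitable deviation for Row.
Holding Row at Mid: Column gets 4 from Mid, versus -1 from Low, 3 from High. No profitable deviation for Column either.

Yes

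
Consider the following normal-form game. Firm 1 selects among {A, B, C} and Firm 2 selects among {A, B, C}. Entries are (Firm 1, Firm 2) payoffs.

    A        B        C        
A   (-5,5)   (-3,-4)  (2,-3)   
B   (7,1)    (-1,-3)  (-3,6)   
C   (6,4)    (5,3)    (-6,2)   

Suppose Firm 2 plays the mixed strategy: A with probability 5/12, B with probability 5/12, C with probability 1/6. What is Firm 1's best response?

C

Compute Firm 1's expected payoff from each pure strategy against the given mix.
A: (5/12)·(-5) + (5/12)·(-3) + (1/6)·2 = -3
B: (5/12)·7 + (5/12)·(-1) + (1/6)·(-3) = 2
C: (5/12)·6 + (5/12)·5 + (1/6)·(-6) = 43/12
Highest expected payoff is 43/12, from C.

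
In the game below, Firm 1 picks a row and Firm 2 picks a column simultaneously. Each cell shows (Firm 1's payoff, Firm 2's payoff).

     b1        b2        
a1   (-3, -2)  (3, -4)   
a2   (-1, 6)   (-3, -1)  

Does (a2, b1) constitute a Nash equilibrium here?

Holding Firm 2 at b1: Firm 1 gets -1 from a2, versus -3 from a1. No profitable deviation for Firm 1.
Holding Firm 1 at a2: Firm 2 gets 6 from b1, versus -1 from b2. No profitable deviation for Firm 2 either.

Yes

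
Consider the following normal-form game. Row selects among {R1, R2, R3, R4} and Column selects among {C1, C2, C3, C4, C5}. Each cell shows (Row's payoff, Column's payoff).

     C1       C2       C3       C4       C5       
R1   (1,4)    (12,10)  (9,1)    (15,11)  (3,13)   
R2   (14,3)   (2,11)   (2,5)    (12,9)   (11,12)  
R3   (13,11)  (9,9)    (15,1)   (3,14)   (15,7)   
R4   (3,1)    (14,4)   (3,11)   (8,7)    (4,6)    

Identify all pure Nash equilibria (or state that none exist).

A profile is a Nash equilibrium when each player is best-responding to the other.
Row's best responses — vs C1: R2 (payoff 14); vs C2: R4 (payoff 14); vs C3: R3 (payoff 15); vs C4: R1 (payoff 15); vs C5: R3 (payoff 15).
Column's best responses — vs R1: C5 (payoff 13); vs R2: C5 (payoff 12); vs R3: C4 (payoff 14); vs R4: C3 (payoff 11).
No cell has both players best-responding. For instance, Row's best reply to C5 is R3, but against R3 Column prefers C4 over C5.

None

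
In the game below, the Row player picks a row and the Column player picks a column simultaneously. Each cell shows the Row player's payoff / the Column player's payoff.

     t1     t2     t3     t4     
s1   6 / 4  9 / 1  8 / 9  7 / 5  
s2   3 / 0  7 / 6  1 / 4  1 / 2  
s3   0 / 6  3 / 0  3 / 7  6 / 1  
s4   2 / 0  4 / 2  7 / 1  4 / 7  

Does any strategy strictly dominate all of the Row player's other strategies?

s1

A strategy is strictly dominant if it gives the Row player a strictly higher payoff than every other strategy, against every choice by the opponent.
s1 strictly dominates: vs t1: 6 > each of {3, 0, 2}; vs t2: 9 > each of {7, 3, 4}; vs t3: 8 > each of {1, 3, 7}; vs t4: 7 > each of {1, 6, 4}.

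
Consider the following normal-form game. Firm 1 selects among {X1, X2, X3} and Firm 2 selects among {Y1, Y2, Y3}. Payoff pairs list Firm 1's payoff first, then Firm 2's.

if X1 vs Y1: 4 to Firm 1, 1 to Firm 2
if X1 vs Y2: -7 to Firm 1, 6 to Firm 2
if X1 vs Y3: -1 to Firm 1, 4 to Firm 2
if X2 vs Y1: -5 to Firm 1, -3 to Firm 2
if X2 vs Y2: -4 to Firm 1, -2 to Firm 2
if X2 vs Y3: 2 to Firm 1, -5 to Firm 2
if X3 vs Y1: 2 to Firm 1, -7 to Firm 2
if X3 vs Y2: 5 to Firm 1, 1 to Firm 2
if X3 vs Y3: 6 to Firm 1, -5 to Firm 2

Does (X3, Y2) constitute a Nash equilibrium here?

Holding Firm 2 at Y2: Firm 1 gets 5 from X3, versus -7 from X1, -4 from X2. No profitable deviation for Firm 1.
Holding Firm 1 at X3: Firm 2 gets 1 from Y2, versus -7 from Y1, -5 from Y3. No profitable deviation for Firm 2 either.

Yes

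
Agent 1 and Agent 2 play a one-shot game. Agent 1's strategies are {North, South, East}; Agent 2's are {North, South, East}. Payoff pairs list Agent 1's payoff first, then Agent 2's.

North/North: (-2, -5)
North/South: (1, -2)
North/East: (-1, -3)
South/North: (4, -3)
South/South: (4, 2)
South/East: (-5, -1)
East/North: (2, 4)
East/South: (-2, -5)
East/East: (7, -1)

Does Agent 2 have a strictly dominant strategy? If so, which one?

A strategy is strictly dominant if it gives Agent 2 a strictly higher payoff than every other strategy, against every choice by the opponent.
North is not dominant: against North, South gives -2 > -5.
South is not dominant: against East, North gives 4 > -5.
East is not dominant: against North, South gives -2 > -3.
No single strategy is best against every opponent action.

None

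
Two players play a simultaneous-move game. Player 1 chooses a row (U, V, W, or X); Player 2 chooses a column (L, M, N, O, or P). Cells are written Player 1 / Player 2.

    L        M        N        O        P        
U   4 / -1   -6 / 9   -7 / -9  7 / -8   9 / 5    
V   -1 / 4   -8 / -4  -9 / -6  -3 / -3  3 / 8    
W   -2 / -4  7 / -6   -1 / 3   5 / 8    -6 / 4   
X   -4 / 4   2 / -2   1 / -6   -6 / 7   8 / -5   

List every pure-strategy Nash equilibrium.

There is no pure-strategy Nash equilibrium

Find each player's best response to every opponent strategy; NE are the intersections.
Player 1's best responses — vs L: U (payoff 4); vs M: W (payoff 7); vs N: X (payoff 1); vs O: U (payoff 7); vs P: U (payoff 9).
Player 2's best responses — vs U: M (payoff 9); vs V: P (payoff 8); vs W: O (payoff 8); vs X: O (payoff 7).
No cell has both players best-responding. For instance, Player 1's best reply to L is U, but against U Player 2 prefers M over L.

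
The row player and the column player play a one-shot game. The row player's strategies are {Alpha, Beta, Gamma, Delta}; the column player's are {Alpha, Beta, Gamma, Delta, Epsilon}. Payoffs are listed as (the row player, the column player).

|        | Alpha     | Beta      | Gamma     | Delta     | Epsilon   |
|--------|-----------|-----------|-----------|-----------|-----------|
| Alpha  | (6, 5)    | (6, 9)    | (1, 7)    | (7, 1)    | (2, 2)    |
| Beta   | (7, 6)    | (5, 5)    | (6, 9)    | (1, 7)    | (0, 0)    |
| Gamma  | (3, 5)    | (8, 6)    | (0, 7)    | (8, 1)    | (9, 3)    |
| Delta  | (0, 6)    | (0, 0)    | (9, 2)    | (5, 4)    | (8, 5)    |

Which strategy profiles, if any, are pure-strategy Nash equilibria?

No pure-strategy Nash equilibrium

A profile is a Nash equilibrium when each player is best-responding to the other.
The row player's best responses — vs Alpha: Beta (payoff 7); vs Beta: Gamma (payoff 8); vs Gamma: Delta (payoff 9); vs Delta: Gamma (payoff 8); vs Epsilon: Gamma (payoff 9).
The column player's best responses — vs Alpha: Beta (payoff 9); vs Beta: Gamma (payoff 9); vs Gamma: Gamma (payoff 7); vs Delta: Alpha (payoff 6).
No cell has both players best-responding. For instance, the row player's best reply to Delta is Gamma, but against Gamma the column player prefers Gamma over Delta.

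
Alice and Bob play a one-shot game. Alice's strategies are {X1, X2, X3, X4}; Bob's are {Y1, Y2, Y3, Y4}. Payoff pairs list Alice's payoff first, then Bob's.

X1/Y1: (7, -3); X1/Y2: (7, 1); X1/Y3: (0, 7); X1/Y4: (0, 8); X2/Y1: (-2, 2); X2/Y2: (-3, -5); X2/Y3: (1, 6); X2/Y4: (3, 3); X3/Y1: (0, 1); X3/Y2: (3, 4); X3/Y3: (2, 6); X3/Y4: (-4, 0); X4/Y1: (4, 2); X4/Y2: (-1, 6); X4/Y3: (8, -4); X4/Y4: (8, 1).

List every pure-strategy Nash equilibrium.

Find each player's best response to every opponent strategy; NE are the intersections.
Alice's best responses — vs Y1: X1 (payoff 7); vs Y2: X1 (payoff 7); vs Y3: X4 (payoff 8); vs Y4: X4 (payoff 8).
Bob's best responses — vs X1: Y4 (payoff 8); vs X2: Y3 (payoff 6); vs X3: Y3 (payoff 6); vs X4: Y2 (payoff 6).
No cell has both players best-responding. For instance, Alice's best reply to Y2 is X1, but against X1 Bob prefers Y4 over Y2.

There is no pure-strategy Nash equilibrium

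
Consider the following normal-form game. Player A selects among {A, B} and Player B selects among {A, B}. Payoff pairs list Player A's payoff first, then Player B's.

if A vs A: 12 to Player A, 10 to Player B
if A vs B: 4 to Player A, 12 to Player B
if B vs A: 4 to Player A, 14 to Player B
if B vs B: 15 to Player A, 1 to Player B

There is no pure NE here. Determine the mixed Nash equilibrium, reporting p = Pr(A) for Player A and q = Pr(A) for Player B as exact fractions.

In a mixed NE each player is indifferent between their pure strategies, so the opponent's mix sets the indifference.
Player B indifferent between A and B: p·10 + (1−p)·14 = p·12 + (1−p)·1 ⟹ 14 + (-4)p = 1 + 11p ⟹ p = 13/15.
Player A indifferent between A and B: q·12 + (1−q)·4 = q·4 + (1−q)·15 ⟹ 4 + 8q = 15 + (-11)q ⟹ q = 11/19.

p = 13/15, q = 11/19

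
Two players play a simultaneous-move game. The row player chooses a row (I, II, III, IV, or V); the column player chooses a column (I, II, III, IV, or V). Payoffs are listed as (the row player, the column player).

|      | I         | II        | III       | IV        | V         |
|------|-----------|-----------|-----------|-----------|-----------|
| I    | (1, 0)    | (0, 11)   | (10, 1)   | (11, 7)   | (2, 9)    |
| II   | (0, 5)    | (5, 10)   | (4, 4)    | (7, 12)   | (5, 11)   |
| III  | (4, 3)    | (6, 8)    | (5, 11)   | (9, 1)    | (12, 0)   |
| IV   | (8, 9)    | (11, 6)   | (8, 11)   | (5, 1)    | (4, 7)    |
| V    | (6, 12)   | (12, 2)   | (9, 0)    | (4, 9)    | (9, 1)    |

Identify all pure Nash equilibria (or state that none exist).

A profile is a Nash equilibrium when each player is best-responding to the other.
The row player's best responses — vs I: IV (payoff 8); vs II: V (payoff 12); vs III: I (payoff 10); vs IV: I (payoff 11); vs V: III (payoff 12).
The column player's best responses — vs I: II (payoff 11); vs II: IV (payoff 12); vs III: III (payoff 11); vs IV: III (payoff 11); vs V: I (payoff 12).
No cell has both players best-responding. For instance, the row player's best reply to V is III, but against III the column player prefers III over V.

None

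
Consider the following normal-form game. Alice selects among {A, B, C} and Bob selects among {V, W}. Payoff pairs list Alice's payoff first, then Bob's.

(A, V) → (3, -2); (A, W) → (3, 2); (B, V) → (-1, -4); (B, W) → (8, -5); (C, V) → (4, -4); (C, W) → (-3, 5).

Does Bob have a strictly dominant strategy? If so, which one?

Check whether one of Bob's strategies beats all alternatives regardless of what the opponent does.
V is not dominant: against A, W gives 2 > -2.
W is not dominant: against B, V gives -4 > -5.
No single strategy is best against every opponent action.

None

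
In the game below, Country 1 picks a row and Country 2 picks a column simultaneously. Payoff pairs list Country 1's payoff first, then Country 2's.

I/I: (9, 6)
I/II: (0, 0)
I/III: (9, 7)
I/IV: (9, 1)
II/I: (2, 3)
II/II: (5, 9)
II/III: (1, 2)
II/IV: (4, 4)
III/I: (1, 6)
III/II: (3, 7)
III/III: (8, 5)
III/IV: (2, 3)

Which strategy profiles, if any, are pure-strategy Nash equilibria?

Check mutual best responses: a cell is a NE iff neither player can gain by unilaterally deviating.
Country 1's best responses — vs I: I (payoff 9); vs II: II (payoff 5); vs III: I (payoff 9); vs IV: I (payoff 9).
Country 2's best responses — vs I: III (payoff 7); vs II: II (payoff 9); vs III: II (payoff 7).
Mutual best responses occur at (I, III) and (II, II); at each, neither player gains by switching.

(I, III) and (II, II)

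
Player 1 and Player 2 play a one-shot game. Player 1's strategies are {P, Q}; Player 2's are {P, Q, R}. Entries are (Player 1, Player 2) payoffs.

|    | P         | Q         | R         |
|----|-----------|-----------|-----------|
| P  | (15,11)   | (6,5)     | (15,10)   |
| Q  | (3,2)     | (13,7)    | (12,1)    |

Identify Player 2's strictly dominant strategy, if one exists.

No strictly dominant strategy

Check whether one of Player 2's strategies beats all alternatives regardless of what the opponent does.
P is not dominant: against Q, Q gives 7 > 2.
Q is not dominant: against P, P gives 11 > 5.
R is not dominant: against P, P gives 11 > 10.
No single strategy is best against every opponent action.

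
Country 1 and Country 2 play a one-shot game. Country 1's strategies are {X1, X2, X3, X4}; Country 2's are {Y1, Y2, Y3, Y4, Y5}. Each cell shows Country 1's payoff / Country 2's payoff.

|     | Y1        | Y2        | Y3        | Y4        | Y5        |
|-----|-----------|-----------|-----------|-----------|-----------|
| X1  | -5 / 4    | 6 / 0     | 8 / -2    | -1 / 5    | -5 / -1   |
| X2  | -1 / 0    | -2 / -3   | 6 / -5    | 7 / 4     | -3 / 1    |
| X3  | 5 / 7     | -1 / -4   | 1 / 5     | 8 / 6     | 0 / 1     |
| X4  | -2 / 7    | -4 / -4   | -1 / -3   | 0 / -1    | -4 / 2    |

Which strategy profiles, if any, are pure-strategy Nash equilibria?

(X3, Y1)

Find each player's best response to every opponent strategy; NE are the intersections.
Country 1's best responses — vs Y1: X3 (payoff 5); vs Y2: X1 (payoff 6); vs Y3: X1 (payoff 8); vs Y4: X3 (payoff 8); vs Y5: X3 (payoff 0).
Country 2's best responses — vs X1: Y4 (payoff 5); vs X2: Y4 (payoff 4); vs X3: Y1 (payoff 7); vs X4: Y1 (payoff 7).
The only mutual best response is (X3, Y1); neither player gains by switching there.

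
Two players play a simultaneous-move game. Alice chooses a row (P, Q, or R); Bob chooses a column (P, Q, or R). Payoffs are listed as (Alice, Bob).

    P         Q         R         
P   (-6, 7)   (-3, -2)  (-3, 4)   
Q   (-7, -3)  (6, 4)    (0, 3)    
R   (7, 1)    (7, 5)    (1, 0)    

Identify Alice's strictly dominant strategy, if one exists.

Check whether one of Alice's strategies beats all alternatives regardless of what the opponent does.
R strictly dominates: vs P: 7 > each of {-6, -7}; vs Q: 7 > each of {-3, 6}; vs R: 1 > each of {-3, 0}.

R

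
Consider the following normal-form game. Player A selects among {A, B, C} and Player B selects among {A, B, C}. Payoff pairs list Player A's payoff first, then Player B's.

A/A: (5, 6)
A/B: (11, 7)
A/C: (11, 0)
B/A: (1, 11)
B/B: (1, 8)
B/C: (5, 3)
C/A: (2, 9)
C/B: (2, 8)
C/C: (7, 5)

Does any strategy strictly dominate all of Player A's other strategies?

A

Check whether one of Player A's strategies beats all alternatives regardless of what the opponent does.
A strictly dominates: vs A: 5 > each of {1, 2}; vs B: 11 > each of {1, 2}; vs C: 11 > each of {5, 7}.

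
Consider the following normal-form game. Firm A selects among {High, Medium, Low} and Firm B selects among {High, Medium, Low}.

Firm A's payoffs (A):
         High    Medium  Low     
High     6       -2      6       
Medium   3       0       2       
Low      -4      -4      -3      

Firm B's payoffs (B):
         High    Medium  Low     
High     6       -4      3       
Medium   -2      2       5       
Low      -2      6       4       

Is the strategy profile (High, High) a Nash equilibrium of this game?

Yes

Holding Firm B at High: Firm A gets 6 from High, versus 3 from Medium, -4 from Low. No profitable deviation for Firm A.
Holding Firm A at High: Firm B gets 6 from High, versus -4 from Medium, 3 from Low. No profitable deviation for Firm B either.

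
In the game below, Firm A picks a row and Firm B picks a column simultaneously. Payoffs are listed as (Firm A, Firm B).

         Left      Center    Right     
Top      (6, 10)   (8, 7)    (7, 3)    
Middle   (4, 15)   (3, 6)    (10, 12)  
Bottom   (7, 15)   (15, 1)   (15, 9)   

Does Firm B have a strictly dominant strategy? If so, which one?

A strategy is strictly dominant if it gives Firm B a strictly higher payoff than every other strategy, against every choice by the opponent.
Left strictly dominates: vs Top: 10 > each of {7, 3}; vs Middle: 15 > each of {6, 12}; vs Bottom: 15 > each of {1, 9}.

Left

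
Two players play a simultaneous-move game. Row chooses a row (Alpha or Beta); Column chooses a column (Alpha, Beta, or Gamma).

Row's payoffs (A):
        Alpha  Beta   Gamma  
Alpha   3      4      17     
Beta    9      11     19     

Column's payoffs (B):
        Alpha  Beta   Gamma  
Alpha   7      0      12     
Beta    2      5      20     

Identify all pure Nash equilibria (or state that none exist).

Check mutual best responses: a cell is a NE iff neither player can gain by unilaterally deviating.
Row's best responses — vs Alpha: Beta (payoff 9); vs Beta: Beta (payoff 11); vs Gamma: Beta (payoff 19).
Column's best responses — vs Alpha: Gamma (payoff 12); vs Beta: Gamma (payoff 20).
The only mutual best response is (Beta, Gamma); neither player gains by switching there.

(Beta, Gamma)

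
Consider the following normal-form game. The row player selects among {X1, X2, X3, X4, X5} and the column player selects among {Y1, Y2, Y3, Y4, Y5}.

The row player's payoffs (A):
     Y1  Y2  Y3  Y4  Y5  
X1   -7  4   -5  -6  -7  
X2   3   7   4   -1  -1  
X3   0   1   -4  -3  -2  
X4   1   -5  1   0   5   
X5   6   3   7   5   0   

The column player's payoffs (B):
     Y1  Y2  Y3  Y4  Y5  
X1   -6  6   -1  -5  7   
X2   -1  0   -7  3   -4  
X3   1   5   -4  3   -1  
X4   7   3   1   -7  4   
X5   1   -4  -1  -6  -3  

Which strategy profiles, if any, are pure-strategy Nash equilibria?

A profile is a Nash equilibrium when each player is best-responding to the other.
The row player's best responses — vs Y1: X5 (payoff 6); vs Y2: X2 (payoff 7); vs Y3: X5 (payoff 7); vs Y4: X5 (payoff 5); vs Y5: X4 (payoff 5).
The column player's best responses — vs X1: Y5 (payoff 7); vs X2: Y4 (payoff 3); vs X3: Y2 (payoff 5); vs X4: Y1 (payoff 7); vs X5: Y1 (payoff 1).
The only mutual best response is (X5, Y1); neither player gains by switching there.

(X5, Y1)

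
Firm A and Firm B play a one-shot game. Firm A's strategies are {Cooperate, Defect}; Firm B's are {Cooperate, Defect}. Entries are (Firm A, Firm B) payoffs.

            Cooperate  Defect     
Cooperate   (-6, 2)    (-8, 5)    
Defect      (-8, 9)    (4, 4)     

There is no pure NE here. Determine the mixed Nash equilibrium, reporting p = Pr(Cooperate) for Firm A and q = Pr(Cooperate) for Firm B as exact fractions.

In a mixed NE each player is indifferent between their pure strategies, so the opponent's mix sets the indifference.
Firm B indifferent between Cooperate and Defect: p·2 + (1−p)·9 = p·5 + (1−p)·4 ⟹ 9 + (-7)p = 4 + 1p ⟹ p = 5/8.
Firm A indifferent between Cooperate and Defect: q·(-6) + (1−q)·(-8) = q·(-8) + (1−q)·4 ⟹ (-8) + 2q = 4 + (-12)q ⟹ q = 6/7.

p = 5/8, q = 6/7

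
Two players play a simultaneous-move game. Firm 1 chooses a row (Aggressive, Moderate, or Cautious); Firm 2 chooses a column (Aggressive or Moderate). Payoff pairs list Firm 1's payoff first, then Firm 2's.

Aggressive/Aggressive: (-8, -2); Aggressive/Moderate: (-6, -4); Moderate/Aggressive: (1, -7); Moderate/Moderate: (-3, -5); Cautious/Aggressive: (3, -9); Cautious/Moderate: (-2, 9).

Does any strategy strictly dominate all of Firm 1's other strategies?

Cautious

A strategy is strictly dominant if it gives Firm 1 a strictly higher payoff than every other strategy, against every choice by the opponent.
Cautious strictly dominates: vs Aggressive: 3 > each of {-8, 1}; vs Moderate: -2 > each of {-6, -3}.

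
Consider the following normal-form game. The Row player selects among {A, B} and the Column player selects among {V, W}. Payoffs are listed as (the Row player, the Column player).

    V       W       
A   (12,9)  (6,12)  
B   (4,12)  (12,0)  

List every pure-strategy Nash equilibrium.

Check mutual best responses: a cell is a NE iff neither player can gain by unilaterally deviating.
The Row player's best responses — vs V: A (payoff 12); vs W: B (payoff 12).
The Column player's best responses — vs A: W (payoff 12); vs B: V (payoff 12).
No cell has both players best-responding. For instance, the Row player's best reply to W is B, but against B the Column player prefers V over W.

No pure-strategy Nash equilibrium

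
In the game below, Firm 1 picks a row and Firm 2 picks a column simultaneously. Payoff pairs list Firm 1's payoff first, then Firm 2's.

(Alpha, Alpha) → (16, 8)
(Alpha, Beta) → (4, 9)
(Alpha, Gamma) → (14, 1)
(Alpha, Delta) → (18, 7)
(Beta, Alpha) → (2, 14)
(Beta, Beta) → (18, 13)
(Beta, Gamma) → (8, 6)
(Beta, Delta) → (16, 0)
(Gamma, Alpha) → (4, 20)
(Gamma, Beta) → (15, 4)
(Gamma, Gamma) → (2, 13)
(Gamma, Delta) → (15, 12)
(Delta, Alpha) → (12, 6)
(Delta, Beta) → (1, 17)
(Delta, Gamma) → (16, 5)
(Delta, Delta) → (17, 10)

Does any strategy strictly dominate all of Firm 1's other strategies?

No strictly dominant strategy

Check whether one of Firm 1's strategies beats all alternatives regardless of what the opponent does.
Alpha is not dominant: against Beta, Beta gives 18 > 4.
Beta is not dominant: against Alpha, Alpha gives 16 > 2.
Gamma is not dominant: against Alpha, Alpha gives 16 > 4.
Delta is not dominant: against Alpha, Alpha gives 16 > 12.
No single strategy is best against every opponent action.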